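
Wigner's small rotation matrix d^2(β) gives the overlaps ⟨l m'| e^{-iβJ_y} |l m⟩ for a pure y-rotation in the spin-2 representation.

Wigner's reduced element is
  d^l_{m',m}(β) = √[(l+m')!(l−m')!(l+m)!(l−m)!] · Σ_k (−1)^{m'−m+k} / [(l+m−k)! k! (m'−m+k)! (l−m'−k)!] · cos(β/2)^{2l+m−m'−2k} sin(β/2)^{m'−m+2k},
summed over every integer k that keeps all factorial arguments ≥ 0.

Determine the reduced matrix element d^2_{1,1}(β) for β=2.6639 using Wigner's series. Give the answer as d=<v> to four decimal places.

d=-0.1554

d^2_{1,1}(β=2.6639) via Wigner's sum:
Half-angle: c=0.236582, s=0.971612. N=√(6·1·6·1)=6.000000
Admissible k: 0..1 (factorial args all ≥0)
  k=0: (−1)^0·6.0000/(6)·0.2366^4·0.9716^0 = +0.003133
  k=1: (−1)^1·6.0000/(2)·0.2366^2·0.9716^2 = -0.158515
d^2_{1,1}(2.6639) = +0.003133 -0.158515 = -0.155382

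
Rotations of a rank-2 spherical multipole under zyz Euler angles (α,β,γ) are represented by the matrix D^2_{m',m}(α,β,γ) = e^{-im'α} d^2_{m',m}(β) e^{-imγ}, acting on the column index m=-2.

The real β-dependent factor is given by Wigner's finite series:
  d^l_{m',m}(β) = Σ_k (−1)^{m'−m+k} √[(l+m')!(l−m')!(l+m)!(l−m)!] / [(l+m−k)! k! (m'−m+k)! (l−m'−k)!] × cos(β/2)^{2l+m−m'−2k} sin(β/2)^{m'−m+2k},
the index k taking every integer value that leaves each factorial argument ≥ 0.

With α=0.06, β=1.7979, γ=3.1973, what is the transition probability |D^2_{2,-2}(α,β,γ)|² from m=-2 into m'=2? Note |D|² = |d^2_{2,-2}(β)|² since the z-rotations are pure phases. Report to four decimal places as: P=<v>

P=0.1408

D^2_{2,-2}(0.06,1.7979,3.1973) = e^{-i·2·0.06}·d^2_{2,-2}(1.7979)·e^{-i·-2·3.1973}. Compute d first:
With c≡cos(β/2)=0.622432 and s≡sin(β/2)=0.782674, N=[24·1·1·24]^{1/2}=24.000000
k∈{0} keeps every argument non-negative
  k=0: (−1)^4·24.0000/(24)·0.6224^0·0.7827^4 = +0.375252
d^2_{2,-2}(1.7979) = +0.375252
|D^2_{2,-2}|² = |d^2_{2,-2}(β)|² = (+0.375252)² = 0.140814 (the z-rotation phases have unit modulus)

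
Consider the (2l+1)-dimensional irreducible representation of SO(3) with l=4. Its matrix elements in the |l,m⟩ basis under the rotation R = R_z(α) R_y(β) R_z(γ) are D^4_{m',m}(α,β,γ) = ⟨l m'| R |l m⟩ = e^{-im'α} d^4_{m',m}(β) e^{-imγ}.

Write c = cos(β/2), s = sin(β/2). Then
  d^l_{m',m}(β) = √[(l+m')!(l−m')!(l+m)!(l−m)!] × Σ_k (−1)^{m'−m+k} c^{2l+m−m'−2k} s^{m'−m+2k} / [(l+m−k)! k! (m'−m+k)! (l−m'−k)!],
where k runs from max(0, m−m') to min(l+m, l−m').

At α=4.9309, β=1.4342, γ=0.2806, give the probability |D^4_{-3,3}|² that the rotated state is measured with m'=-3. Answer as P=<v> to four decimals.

D^4_{-3,3}(4.9309,1.4342,0.2806) = e^{-i·-3·4.9309}·d^4_{-3,3}(1.4342)·e^{-i·3·0.2806}. Compute d first:
c=cos(1.4342/2)=0.753715, s=sin(1.4342/2)=0.657202; N=√[1·5040·5040·1]=5040.000000
k: max(0,(3)−(-3))=6 … min(4+(3),4−(-3))=7
  k=6: (−1)^0·5040.0000/(720)·0.7537^2·0.6572^6 = +0.320409
  k=7: (−1)^1·5040.0000/(5040)·0.7537^0·0.6572^8 = -0.034801
d^4_{-3,3}(1.4342) = +0.320409 -0.034801 = +0.285608
|D^4_{-3,3}|² = |d^4_{-3,3}(β)|² = (+0.285608)² = 0.081572 (the z-rotation phases have unit modulus)

P=0.0816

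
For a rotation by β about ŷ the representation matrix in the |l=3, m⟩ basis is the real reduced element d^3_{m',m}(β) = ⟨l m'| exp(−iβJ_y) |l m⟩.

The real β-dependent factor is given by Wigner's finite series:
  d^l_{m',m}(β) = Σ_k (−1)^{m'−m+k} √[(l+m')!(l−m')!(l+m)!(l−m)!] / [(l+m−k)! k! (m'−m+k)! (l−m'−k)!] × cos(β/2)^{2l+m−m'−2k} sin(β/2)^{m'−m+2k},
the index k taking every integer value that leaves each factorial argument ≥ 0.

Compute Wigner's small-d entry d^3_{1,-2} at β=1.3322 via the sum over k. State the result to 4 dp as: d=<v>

d^3_{1,-2}(β=1.3322) via Wigner's sum:
Half-angle: c=0.786238, s=0.617924. N=√(24·2·1·120)=75.894664
Admissible k: 0..1 (factorial args all ≥0)
  k=0: (−1)^3·75.8947/(12)·0.7862^3·0.6179^3 = -0.725266
  k=1: (−1)^4·75.8947/(24)·0.7862^1·0.6179^5 = +0.223991
d^3_{1,-2}(1.3322) = -0.725266 +0.223991 = -0.501275

d=-0.5013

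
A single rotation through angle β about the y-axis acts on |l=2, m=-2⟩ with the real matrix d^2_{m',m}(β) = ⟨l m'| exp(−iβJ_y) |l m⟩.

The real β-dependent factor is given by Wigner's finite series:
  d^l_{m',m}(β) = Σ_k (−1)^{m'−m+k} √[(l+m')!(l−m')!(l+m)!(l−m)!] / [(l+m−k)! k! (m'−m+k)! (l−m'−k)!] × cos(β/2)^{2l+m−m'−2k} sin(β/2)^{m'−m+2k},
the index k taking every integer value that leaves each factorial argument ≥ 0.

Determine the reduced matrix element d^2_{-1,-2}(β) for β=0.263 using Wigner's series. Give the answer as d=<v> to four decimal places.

d=-0.2555

d^2_{-1,-2}(β=0.263) via Wigner's sum:
Half-angle: c=0.991366, s=0.131121. N=√(1·6·1·24)=12.000000
Admissible k: 0..0 (factorial args all ≥0)
  k=0: (−1)^1·12.0000/(6)·0.9914^3·0.1311^1 = -0.255509
d^2_{-1,-2}(0.263) = -0.255509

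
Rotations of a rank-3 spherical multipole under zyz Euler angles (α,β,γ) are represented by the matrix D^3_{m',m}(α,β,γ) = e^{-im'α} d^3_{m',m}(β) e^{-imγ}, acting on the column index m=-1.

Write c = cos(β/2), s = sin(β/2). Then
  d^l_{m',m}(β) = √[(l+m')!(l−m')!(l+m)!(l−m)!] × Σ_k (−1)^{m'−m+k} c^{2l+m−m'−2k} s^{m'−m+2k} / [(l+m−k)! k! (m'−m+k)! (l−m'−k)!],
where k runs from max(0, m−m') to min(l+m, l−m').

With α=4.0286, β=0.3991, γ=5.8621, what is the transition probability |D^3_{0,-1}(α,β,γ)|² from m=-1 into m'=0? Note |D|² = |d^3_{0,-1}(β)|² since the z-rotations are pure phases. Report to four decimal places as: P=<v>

First d^3_{0,-1}(β=0.3991), then the phase factors e^{-i(0)α} and e^{-i(-1)γ}:
c=cos(0.3991/2)=0.980156, s=sin(0.3991/2)=0.198228; N=√[6·6·2·24]=41.569219
k: max(0,(-1)−(0))=0 … min(3+(-1),3−(0))=2
  k=0: (−1)^1·41.5692/(12)·0.9802^5·0.1982^1 = -0.621201
  k=1: (−1)^2·41.5692/(4)·0.9802^3·0.1982^3 = +0.076224
  k=2: (−1)^3·41.5692/(12)·0.9802^1·0.1982^5 = -0.001039
d^3_{0,-1}(0.3991) = -0.621201 +0.076224 -0.001039 = -0.546016
|D^3_{0,-1}|² = |d^3_{0,-1}(β)|² = (-0.546016)² = 0.298133 (the z-rotation phases have unit modulus)

P=0.2981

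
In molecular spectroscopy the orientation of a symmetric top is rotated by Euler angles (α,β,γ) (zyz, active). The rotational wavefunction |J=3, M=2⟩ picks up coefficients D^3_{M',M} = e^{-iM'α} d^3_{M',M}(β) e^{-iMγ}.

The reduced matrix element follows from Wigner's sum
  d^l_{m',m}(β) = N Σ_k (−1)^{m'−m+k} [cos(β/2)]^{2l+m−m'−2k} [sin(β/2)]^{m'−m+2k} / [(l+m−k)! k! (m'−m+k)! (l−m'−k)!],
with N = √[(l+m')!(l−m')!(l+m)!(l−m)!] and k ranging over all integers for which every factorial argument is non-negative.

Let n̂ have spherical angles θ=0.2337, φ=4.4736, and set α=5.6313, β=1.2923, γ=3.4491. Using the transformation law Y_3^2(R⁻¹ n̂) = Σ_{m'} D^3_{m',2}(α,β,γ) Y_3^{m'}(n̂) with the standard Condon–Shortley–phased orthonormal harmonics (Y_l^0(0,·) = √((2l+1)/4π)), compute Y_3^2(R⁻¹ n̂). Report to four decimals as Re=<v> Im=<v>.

Need the full column D^3_{m',2} for m'=−3..3 at α=5.6313, β=1.2923, γ=3.4491.
cos(β/2)=0.798408, sin(β/2)=0.602117
d^3_{-3,2}: single k=5 term ⇒ +0.154776;  D = -0.130229-0.083642i
d^3_{-2,2}: k∈[4..5] ⇒ +0.418932 -0.047652 = +0.371279;  D = -0.126609-0.349025i
d^3_{-1,2}: k∈[3..4] ⇒ +0.702663 -0.199816 = +0.502847;  D = +0.150472-0.479806i
d^3_{0,2}: k∈[2..3] ⇒ +0.806904 -0.458917 = +0.347987;  D = +0.284224-0.200778i
d^3_{1,2}: k∈[1..2] ⇒ +0.617739 -0.702663 = -0.084924;  D = -0.084866-0.003130i
d^3_{2,2}: k∈[0..1] ⇒ +0.259029 -0.736599 = -0.477570;  D = -0.368702-0.303532i
d^3_{3,2}: single k=0 term ⇒ -0.478498;  D = -0.109159-0.465881i
Y_3^{m'}(θ=0.2337,φ=4.4736) and Σ D·Y over m':
  (-0.1302-0.0836i)·(+0.0034-0.0039i)  (-0.1266-0.3490i)·(-0.0474-0.0245i)  (+0.1505-0.4798i)·(-0.0661+0.2714i)  (+0.2842-0.2008i)·(+0.6287+0.0000i)  (-0.0849-0.0031i)·(+0.0661+0.2714i)  (-0.3687-0.3035i)·(-0.0474+0.0245i)  (-0.1092-0.4659i)·(-0.0034-0.0039i)
Y_3^2(R⁻¹ n̂) = +0.314326-0.049737i

Re=0.3143 Im=-0.0497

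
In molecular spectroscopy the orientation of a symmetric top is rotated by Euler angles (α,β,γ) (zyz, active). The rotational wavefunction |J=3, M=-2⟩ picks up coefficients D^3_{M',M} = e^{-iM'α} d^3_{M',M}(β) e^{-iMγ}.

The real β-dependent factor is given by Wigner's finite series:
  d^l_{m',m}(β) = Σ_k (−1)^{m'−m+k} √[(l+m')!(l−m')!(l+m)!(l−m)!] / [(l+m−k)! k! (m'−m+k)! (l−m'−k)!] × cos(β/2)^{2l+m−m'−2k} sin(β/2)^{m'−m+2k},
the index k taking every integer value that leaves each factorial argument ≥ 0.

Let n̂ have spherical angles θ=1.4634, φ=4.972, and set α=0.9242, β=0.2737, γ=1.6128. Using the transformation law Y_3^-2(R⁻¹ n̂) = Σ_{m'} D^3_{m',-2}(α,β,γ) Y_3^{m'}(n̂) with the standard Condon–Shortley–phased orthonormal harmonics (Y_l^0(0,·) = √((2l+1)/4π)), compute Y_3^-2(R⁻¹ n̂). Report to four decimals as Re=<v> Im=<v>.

Need the full column D^3_{m',-2} for m'=−3..3 at α=0.9242, β=0.2737, γ=1.6128.
cos(β/2)=0.990651, sin(β/2)=0.136423
d^3_{-3,-2}: single k=1 term ⇒ +0.318835;  D = +0.305975-0.089638i
d^3_{-2,-2}: k∈[0..1] ⇒ +0.945199 -0.089625 = +0.855574;  D = +0.302686-0.800242i
d^3_{-1,-2}: k∈[0..1] ⇒ -0.411615 +0.015612 = -0.396003;  D = +0.211219+0.334970i
d^3_{0,-2}: k∈[0..1] ⇒ +0.098179 -0.001862 = +0.096317;  D = -0.095978-0.008082i
d^3_{1,-2}: k∈[0..1] ⇒ -0.015612 +0.000148 = -0.015464;  D = +0.010319-0.011517i
d^3_{2,-2}: k∈[0..1] ⇒ +0.001700 -0.000006 = +0.001693;  D = +0.000326+0.001662i
d^3_{3,-2}: single k=0 term ⇒ -0.000115;  D = -0.000103-0.000050i
Y_3^{m'}(θ=1.4634,φ=4.972) and Σ D·Y over m':
  (+0.3060-0.0896i)·(-0.2880-0.2918i)  (+0.3027-0.8002i)·(-0.0940+0.0537i)  (+0.2112+0.3350i)·(-0.0777-0.2927i)  (-0.0960-0.0081i)·(-0.1177+0.0000i)  (+0.0103-0.0115i)·(+0.0777-0.2927i)  (+0.0003+0.0017i)·(-0.0940-0.0537i)  (-0.0001-0.0001i)·(+0.2880-0.2918i)
Y_3^-2(R⁻¹ n̂) = -0.009383-0.062970i

Re=-0.0094 Im=-0.0630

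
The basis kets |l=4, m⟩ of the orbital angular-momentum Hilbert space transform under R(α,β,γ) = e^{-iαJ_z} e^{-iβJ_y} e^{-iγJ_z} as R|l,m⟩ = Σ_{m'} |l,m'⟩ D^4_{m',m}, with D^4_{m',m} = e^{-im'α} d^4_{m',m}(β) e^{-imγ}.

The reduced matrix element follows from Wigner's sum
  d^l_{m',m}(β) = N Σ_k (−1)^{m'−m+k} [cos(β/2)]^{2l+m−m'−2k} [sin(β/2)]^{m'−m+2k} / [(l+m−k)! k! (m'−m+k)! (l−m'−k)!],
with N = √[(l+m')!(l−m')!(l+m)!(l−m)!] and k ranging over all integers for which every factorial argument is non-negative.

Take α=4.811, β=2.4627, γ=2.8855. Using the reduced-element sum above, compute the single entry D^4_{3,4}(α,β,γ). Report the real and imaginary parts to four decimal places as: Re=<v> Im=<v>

D^4_{3,4}(4.811,2.4627,2.8855) = e^{-i·3·4.811}·d^4_{3,4}(2.4627)·e^{-i·4·2.8855}. Compute d first:
With c≡cos(β/2)=0.332965 and s≡sin(β/2)=0.942939, N=[5040·1·40320·1]^{1/2}=14255.272709
k∈{1} keeps every argument non-negative
  k=1: (−1)^0·14255.2727/(5040)·0.3330^7·0.9429^1 = +0.001210
d^4_{3,4}(2.4627) = +0.001210
Phases: e^{-i·(3)·4.811}=-0.291537-0.956560i, e^{-i·(4)·2.8855}=+0.519637+0.854387i ⇒ D=+0.000806-0.000903i

Re=0.0008 Im=-0.0009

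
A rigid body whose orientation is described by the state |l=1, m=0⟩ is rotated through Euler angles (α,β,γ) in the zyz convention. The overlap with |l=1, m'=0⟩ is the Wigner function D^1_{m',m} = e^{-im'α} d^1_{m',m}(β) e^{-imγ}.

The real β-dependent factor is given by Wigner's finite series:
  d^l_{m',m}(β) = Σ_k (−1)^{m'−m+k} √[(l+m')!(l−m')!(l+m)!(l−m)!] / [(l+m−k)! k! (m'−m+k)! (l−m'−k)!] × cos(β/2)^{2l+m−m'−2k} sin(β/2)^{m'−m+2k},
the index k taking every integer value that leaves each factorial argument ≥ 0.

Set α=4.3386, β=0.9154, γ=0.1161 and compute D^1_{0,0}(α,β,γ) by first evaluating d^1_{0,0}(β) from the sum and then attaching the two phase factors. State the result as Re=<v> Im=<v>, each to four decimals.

Split into d^1_{0,0}(β=0.9154) × two z-phases.
c=cos(0.9154/2)=0.897071, s=sin(0.9154/2)=0.441886; N=√[1·1·1·1]=1.000000
The bounds max(0,m−m')=0 and min(l+m,l−m')=1 give 2 terms
  k=0: (−1)^0·1.0000/(1)·0.8971^2·0.4419^0 = +0.804737
  k=1: (−1)^1·1.0000/(1)·0.8971^0·0.4419^2 = -0.195263
d^1_{0,0}(0.9154) = +0.804737 -0.195263 = +0.609474
Phases: e^{-i·(0)·4.3386}=+1.000000+0.000000i, e^{-i·(0)·0.1161}=+1.000000+0.000000i ⇒ D=+0.609474+0.000000i

Re=0.6095 Im=0.0000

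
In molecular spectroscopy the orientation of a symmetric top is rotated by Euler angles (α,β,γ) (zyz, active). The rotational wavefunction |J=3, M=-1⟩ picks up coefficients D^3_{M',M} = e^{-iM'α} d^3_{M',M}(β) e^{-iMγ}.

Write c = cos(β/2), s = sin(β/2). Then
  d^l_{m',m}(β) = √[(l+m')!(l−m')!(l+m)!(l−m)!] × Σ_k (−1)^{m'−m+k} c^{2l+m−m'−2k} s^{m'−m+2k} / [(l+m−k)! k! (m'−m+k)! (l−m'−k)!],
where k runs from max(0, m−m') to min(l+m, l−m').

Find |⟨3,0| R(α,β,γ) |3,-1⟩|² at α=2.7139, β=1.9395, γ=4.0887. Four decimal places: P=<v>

P=0.0200

First d^3_{0,-1}(β=1.9395), then the phase factors e^{-i(0)α} and e^{-i(-1)γ}:
With c≡cos(β/2)=0.565506 and s≡sin(β/2)=0.824744, N=[6·6·2·24]^{1/2}=41.569219
k: max(0,(-1)−(0))=0 … min(3+(-1),3−(0))=2
  k=0: (−1)^1·41.5692/(12)·0.5655^5·0.8247^1 = -0.165232
  k=1: (−1)^2·41.5692/(4)·0.5655^3·0.8247^3 = +1.054341
  k=2: (−1)^3·41.5692/(12)·0.5655^1·0.8247^5 = -0.747523
d^3_{0,-1}(1.9395) = -0.165232 +1.054341 -0.747523 = +0.141586
|D^3_{0,-1}|² = |d^3_{0,-1}(β)|² = (+0.141586)² = 0.020046 (the z-rotation phases have unit modulus)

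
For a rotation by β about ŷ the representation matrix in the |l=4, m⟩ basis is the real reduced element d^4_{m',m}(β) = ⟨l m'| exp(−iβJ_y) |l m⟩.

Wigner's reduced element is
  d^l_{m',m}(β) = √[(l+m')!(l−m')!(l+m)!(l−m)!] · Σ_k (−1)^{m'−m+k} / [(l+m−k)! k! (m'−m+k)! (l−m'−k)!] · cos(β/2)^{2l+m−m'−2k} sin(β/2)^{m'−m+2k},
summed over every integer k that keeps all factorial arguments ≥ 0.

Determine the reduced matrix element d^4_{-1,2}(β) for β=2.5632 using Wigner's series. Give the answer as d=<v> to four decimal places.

d^4_{-1,2}(β=2.5632) via Wigner's sum:
Half-angle: c=0.285182, s=0.958473. N=√(6·120·720·2)=1018.233765
The bounds max(0,m−m')=3 and min(l+m,l−m')=5 give 3 terms
  k=3: (−1)^0·1018.2338/(72)·0.2852^5·0.9585^3 = +0.023489
  k=4: (−1)^1·1018.2338/(48)·0.2852^3·0.9585^5 = -0.397991
  k=5: (−1)^2·1018.2338/(240)·0.2852^1·0.9585^7 = +0.899122
d^4_{-1,2}(2.5632) = +0.023489 -0.397991 +0.899122 = +0.524621

d=0.5246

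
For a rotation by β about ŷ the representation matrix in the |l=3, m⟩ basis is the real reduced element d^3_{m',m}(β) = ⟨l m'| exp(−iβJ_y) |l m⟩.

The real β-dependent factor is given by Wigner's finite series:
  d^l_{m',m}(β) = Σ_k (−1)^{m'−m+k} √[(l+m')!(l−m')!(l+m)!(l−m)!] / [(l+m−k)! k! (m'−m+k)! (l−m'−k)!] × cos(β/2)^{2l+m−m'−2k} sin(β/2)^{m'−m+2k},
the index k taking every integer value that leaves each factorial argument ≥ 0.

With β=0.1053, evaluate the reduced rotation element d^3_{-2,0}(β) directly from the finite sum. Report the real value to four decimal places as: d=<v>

d=0.0150

d^3_{-2,0}(β=0.1053) via Wigner's sum:
With c≡cos(β/2)=0.998614 and s≡sin(β/2)=0.052626, N=[1·120·6·6]^{1/2}=65.726707
k: max(0,(0)−(-2))=2 … min(3+(0),3−(-2))=3
  k=2: (−1)^0·65.7267/(12)·0.9986^4·0.0526^2 = +0.015085
  k=3: (−1)^1·65.7267/(12)·0.9986^2·0.0526^4 = -0.000042
d^3_{-2,0}(0.1053) = +0.015085 -0.000042 = +0.015043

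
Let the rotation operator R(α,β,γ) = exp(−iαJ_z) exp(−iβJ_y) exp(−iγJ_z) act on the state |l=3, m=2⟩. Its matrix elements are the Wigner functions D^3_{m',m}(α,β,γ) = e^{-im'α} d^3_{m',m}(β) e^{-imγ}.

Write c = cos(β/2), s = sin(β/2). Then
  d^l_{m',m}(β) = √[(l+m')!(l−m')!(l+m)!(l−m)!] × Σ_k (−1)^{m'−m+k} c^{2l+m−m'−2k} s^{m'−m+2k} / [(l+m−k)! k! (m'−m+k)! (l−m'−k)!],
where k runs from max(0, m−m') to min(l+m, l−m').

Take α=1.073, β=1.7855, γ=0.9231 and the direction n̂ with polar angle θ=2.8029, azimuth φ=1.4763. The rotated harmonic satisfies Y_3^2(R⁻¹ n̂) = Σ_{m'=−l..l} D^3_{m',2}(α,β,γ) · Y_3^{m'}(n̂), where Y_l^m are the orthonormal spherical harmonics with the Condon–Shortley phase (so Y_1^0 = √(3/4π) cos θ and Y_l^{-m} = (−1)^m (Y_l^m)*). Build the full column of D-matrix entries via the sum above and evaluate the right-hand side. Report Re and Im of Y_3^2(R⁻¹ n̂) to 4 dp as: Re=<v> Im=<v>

Re=0.0103 Im=-0.3830

Need the full column D^3_{m',2} for m'=−3..3 at α=1.073, β=1.7855, γ=0.9231.
cos(β/2)=0.627273, sin(β/2)=0.778800
d^3_{-3,2}: single k=5 term ⇒ +0.440211;  D = +0.086592+0.431610i
d^3_{-2,2}: k∈[4..5] ⇒ +0.723745 -0.223128 = +0.500617;  D = +0.478287+0.147847i
d^3_{-1,2}: k∈[3..4] ⇒ +0.737355 -0.568310 = +0.169045;  D = +0.120982-0.118066i
d^3_{0,2}: k∈[2..3] ⇒ +0.514325 -0.792823 = -0.278498;  D = +0.075734+0.268003i
d^3_{1,2}: k∈[1..2] ⇒ +0.239171 -0.737355 = -0.498184;  D = +0.485915+0.109881i
d^3_{2,2}: k∈[0..1] ⇒ +0.060917 -0.469512 = -0.408595;  D = +0.269480-0.307133i
d^3_{3,2}: single k=0 term ⇒ -0.185261;  D = -0.064014-0.173850i
Y_3^{m'}(θ=2.8029,φ=1.4763) and Σ D·Y over m':
  (+0.0866+0.4316i)·(-0.0043+0.0147i)  (+0.4783+0.1478i)·(+0.1045+0.0200i)  (+0.1210-0.1181i)·(+0.0349-0.3686i)  (+0.0757+0.2680i)·(-0.5097+0.0000i)  (+0.4859+0.1099i)·(-0.0349-0.3686i)  (+0.2695-0.3071i)·(+0.1045-0.0200i)  (-0.0640-0.1738i)·(+0.0043+0.0147i)
Y_3^2(R⁻¹ n̂) = +0.010261-0.382988i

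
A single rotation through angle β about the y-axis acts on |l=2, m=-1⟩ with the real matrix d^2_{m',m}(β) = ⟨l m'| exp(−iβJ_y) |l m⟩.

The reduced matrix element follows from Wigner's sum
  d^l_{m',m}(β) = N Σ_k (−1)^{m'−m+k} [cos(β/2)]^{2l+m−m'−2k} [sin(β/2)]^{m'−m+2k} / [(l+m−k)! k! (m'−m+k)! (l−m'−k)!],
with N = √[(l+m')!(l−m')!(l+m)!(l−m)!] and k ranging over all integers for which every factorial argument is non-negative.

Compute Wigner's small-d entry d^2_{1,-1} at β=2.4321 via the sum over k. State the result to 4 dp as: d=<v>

d^2_{1,-1}(β=2.4321) via Wigner's sum:
Half-angle: c=0.347352, s=0.937735. N=√(6·1·1·6)=6.000000
Admissible k: 0..1 (factorial args all ≥0)
  k=0: (−1)^2·6.0000/(2)·0.3474^2·0.9377^2 = +0.318289
  k=1: (−1)^3·6.0000/(6)·0.3474^0·0.9377^4 = -0.773250
d^2_{1,-1}(2.4321) = +0.318289 -0.773250 = -0.454961

d=-0.4550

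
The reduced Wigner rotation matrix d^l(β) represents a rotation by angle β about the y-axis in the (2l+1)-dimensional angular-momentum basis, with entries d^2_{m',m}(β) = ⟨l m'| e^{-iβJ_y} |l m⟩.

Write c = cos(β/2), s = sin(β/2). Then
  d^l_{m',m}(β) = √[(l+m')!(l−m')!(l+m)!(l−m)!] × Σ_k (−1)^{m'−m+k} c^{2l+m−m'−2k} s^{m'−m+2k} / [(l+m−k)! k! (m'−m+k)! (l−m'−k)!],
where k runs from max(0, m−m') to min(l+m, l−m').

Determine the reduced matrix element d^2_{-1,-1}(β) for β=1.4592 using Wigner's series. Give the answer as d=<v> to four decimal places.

d^2_{-1,-1}(β=1.4592) via Wigner's sum:
Half-angle: c=0.745441, s=0.666572. N=√(1·6·1·6)=6.000000
k∈{0,1} keeps every argument non-negative
  k=0: (−1)^0·6.0000/(6)·0.7454^4·0.6666^0 = +0.308783
  k=1: (−1)^1·6.0000/(2)·0.7454^2·0.6666^2 = -0.740698
d^2_{-1,-1}(1.4592) = +0.308783 -0.740698 = -0.431915

d=-0.4319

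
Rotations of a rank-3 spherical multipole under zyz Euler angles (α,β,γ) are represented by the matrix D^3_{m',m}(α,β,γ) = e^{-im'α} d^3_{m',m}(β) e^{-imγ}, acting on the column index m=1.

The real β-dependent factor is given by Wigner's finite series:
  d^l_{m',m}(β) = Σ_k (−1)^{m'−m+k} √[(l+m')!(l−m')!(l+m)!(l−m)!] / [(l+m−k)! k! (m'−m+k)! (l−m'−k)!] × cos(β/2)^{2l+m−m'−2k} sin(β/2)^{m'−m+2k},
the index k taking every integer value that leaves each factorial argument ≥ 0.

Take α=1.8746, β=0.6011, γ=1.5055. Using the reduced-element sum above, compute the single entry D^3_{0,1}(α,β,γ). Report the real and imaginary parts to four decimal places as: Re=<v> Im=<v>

Re=0.0384 Im=-0.5867

D^3_{0,1}(1.8746,0.6011,1.5055) = e^{-i·0·1.8746}·d^3_{0,1}(0.6011)·e^{-i·1·1.5055}. Compute d first:
Half-angle: c=0.955174, s=0.296046. N=√(6·6·24·2)=41.569219
k: max(0,(1)−(0))=1 … min(3+(1),3−(0))=3
  k=1: (−1)^0·41.5692/(12)·0.9552^5·0.2960^1 = +0.815382
  k=2: (−1)^1·41.5692/(4)·0.9552^3·0.2960^3 = -0.234982
  k=3: (−1)^2·41.5692/(12)·0.9552^1·0.2960^5 = +0.007524
d^3_{0,1}(0.6011) = +0.815382 -0.234982 +0.007524 = +0.587924
Phases: e^{-i·(0)·1.8746}=+1.000000+0.000000i, e^{-i·(1)·1.5055}=+0.065250-0.997869i ⇒ D=+0.038362-0.586671i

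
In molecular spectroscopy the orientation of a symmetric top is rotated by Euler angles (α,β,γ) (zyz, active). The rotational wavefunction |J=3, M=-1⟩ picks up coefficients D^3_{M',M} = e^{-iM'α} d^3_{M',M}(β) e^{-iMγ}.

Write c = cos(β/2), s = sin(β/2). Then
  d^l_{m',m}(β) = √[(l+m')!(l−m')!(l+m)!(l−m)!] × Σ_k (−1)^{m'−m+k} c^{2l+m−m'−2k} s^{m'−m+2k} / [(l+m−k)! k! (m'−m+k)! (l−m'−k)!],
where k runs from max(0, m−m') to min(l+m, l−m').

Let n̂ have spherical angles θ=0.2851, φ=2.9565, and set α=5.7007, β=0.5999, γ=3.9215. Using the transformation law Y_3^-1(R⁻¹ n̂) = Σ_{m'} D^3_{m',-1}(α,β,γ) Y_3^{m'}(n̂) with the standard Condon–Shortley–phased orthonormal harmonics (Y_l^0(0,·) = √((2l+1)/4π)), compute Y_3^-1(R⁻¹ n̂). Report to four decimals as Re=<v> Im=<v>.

Re=0.2152 Im=0.1591

Need the full column D^3_{m',-1} for m'=−3..3 at α=5.7007, β=0.5999, γ=3.9215.
cos(β/2)=0.955351, sin(β/2)=0.295472
d^3_{-3,-1}: single k=2 term ⇒ +0.281664;  D = -0.159794+0.231950i
d^3_{-2,-1}: k∈[1..2] ⇒ +0.743588 -0.142256 = +0.601332;  D = -0.557299+0.225871i
d^3_{-1,-1}: k∈[0..2] ⇒ +0.760289 -0.581803 +0.041739 = +0.220225;  D = -0.215947-0.043195i
d^3_{0,-1}: k∈[0..2] ⇒ -0.814560 +0.233750 -0.007453 = -0.588263;  D = +0.418242+0.413674i
d^3_{1,-1}: k∈[0..2] ⇒ +0.436353 -0.055652 +0.000665 = +0.381366;  D = -0.078904-0.373114i
d^3_{2,-1}: k∈[0..1] ⇒ -0.142256 +0.006804 = -0.135452;  D = -0.049497+0.126085i
d^3_{3,-1}: single k=0 term ⇒ +0.026943;  D = +0.022018-0.015528i
Y_3^{m'}(θ=0.2851,φ=2.9565) and Σ D·Y over m':
  (-0.1598+0.2319i)·(-0.0079-0.0049i)  (-0.5573+0.2259i)·(+0.0723+0.0281i)  (-0.2159-0.0432i)·(-0.3220-0.0603i)  (+0.4182+0.4137i)·(+0.5746+0.0000i)  (-0.0789-0.3731i)·(+0.3220-0.0603i)  (-0.0495+0.1261i)·(+0.0723-0.0281i)  (+0.0220-0.0155i)·(+0.0079-0.0049i)
Y_3^-1(R⁻¹ n̂) = +0.215153+0.159149i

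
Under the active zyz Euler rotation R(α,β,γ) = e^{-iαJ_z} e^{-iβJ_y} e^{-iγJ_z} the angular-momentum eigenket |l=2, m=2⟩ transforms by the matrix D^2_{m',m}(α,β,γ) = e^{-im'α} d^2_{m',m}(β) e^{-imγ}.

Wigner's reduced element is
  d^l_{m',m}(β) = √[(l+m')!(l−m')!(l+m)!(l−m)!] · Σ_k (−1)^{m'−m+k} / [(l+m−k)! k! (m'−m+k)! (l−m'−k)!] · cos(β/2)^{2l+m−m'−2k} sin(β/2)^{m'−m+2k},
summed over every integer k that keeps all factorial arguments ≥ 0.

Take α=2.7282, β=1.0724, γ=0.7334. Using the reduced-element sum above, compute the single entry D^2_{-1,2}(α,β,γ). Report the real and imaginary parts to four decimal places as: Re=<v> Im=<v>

D^2_{-1,2}(2.7282,1.0724,0.7334) = e^{-i·-1·2.7282}·d^2_{-1,2}(1.0724)·e^{-i·2·0.7334}. Compute d first:
Half-angle: c=0.859656, s=0.510873. N=√(1·6·24·1)=12.000000
k∈{3} keeps every argument non-negative
  k=3: (−1)^0·12.0000/(6)·0.8597^1·0.5109^3 = +0.229242
d^2_{-1,2}(1.0724) = +0.229242
Attach z-rotation phases: D = e^{-i(-1)(2.7282)}·(+0.229242)·e^{-i(2)(0.7334)} = +0.069800+0.218357i

Re=0.0698 Im=0.2184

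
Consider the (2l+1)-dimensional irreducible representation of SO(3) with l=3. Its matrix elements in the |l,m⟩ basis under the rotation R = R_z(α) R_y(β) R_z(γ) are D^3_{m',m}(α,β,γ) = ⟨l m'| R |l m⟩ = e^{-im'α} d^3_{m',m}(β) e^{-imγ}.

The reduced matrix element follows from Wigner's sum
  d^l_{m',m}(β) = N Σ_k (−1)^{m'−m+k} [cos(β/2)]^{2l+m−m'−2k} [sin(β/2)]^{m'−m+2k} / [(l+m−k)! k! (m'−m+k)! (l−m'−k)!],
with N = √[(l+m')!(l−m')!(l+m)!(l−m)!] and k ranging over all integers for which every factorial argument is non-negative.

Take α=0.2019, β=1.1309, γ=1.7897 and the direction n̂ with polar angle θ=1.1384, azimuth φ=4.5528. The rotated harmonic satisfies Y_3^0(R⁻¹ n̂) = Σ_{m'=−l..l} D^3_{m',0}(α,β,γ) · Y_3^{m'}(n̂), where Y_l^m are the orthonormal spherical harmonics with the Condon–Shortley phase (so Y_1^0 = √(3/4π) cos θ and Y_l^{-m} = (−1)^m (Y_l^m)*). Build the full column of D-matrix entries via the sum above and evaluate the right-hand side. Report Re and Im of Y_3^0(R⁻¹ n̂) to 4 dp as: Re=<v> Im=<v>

Re=0.1229 Im=0.0000

Need the full column D^3_{m',0} for m'=−3..3 at α=0.2019, β=1.1309, γ=1.7897.
cos(β/2)=0.844348, sin(β/2)=0.535796
d^3_{-3,0}: single k=3 term ⇒ +0.414073;  D = +0.340411+0.235747i
d^3_{-2,0}: k∈[2..3] ⇒ +0.799179 -0.321811 = +0.477369;  D = +0.438976+0.187566i
d^3_{-1,0}: k∈[1..3] ⇒ +0.796519 -0.962218 +0.129154 = -0.036545;  D = -0.035803-0.007328i
d^3_{0,0}: k∈[0..3] ⇒ +0.362349 -1.313186 +0.528789 -0.023659 = -0.445707;  D = -0.445707+0.000000i
d^3_{1,0}: k∈[0..2] ⇒ -0.796519 +0.962218 -0.129154 = +0.036545;  D = +0.035803-0.007328i
d^3_{2,0}: k∈[0..1] ⇒ +0.799179 -0.321811 = +0.477369;  D = +0.438976-0.187566i
d^3_{3,0}: single k=0 term ⇒ -0.414073;  D = -0.340411+0.235747i
Y_3^{m'}(θ=1.1384,φ=4.5528) and Σ D·Y over m':
  (+0.3404+0.2357i)·(+0.1439-0.2772i)  (+0.4390+0.1876i)·(-0.3352-0.1108i)  (-0.0358-0.0073i)·(+0.0057-0.0353i)  (-0.4457+0.0000i)·(-0.3318+0.0000i)  (+0.0358-0.0073i)·(-0.0057-0.0353i)  (+0.4390-0.1876i)·(-0.3352+0.1108i)  (-0.3404+0.2357i)·(-0.1439-0.2772i)
Y_3^0(R⁻¹ n̂) = +0.122866+0.000000i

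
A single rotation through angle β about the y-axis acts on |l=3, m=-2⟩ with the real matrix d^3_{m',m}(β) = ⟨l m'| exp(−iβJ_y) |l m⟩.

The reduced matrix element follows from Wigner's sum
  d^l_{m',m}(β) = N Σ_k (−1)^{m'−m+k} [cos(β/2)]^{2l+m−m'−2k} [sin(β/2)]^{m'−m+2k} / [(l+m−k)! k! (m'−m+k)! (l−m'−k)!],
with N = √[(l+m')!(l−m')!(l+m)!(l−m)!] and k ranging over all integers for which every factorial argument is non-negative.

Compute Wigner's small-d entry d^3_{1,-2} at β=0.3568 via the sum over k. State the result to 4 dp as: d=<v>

d^3_{1,-2}(β=0.3568) via Wigner's sum:
With c≡cos(β/2)=0.984129 and s≡sin(β/2)=0.177455, N=[24·2·1·120]^{1/2}=75.894664
Admissible k: 0..1 (factorial args all ≥0)
  k=0: (−1)^3·75.8947/(12)·0.9841^3·0.1775^3 = -0.033686
  k=1: (−1)^4·75.8947/(24)·0.9841^1·0.1775^5 = +0.000548
d^3_{1,-2}(0.3568) = -0.033686 +0.000548 = -0.033139

d=-0.0331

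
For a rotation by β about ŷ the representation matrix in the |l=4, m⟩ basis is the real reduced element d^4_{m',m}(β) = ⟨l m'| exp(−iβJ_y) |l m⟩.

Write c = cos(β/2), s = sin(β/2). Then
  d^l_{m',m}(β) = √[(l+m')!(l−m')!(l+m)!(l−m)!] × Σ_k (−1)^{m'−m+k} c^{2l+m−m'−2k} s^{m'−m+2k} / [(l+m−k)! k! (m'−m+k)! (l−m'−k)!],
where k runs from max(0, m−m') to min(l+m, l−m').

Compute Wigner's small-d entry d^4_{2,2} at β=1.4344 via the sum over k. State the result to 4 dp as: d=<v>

d^4_{2,2}(β=1.4344) via Wigner's sum:
c=cos(1.4344/2)=0.753649, s=sin(1.4344/2)=0.657277; N=√[720·2·720·2]=1440.000000
Admissible k: 0..2 (factorial args all ≥0)
  k=0: (−1)^0·1440.0000/(1440)·0.7536^8·0.6573^0 = +0.104077
  k=1: (−1)^1·1440.0000/(120)·0.7536^6·0.6573^2 = -0.949933
  k=2: (−1)^2·1440.0000/(96)·0.7536^4·0.6573^4 = +0.903154
d^4_{2,2}(1.4344) = +0.104077 -0.949933 +0.903154 = +0.057297

d=0.0573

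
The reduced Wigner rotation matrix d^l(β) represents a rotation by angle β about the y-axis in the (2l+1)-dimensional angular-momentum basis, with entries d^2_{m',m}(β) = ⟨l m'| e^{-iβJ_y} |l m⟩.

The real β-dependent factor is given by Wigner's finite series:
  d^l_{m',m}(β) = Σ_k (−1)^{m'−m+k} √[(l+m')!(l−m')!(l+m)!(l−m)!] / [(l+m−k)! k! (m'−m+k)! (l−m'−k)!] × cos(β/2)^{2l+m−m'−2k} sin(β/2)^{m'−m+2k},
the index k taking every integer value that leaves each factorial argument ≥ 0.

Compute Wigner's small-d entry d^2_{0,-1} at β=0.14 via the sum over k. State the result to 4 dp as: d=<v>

d^2_{0,-1}(β=0.14) via Wigner's sum:
With c≡cos(β/2)=0.997551 and s≡sin(β/2)=0.069943, N=[2·2·1·6]^{1/2}=4.898979
Admissible k: 0..1 (factorial args all ≥0)
  k=0: (−1)^1·4.8990/(2)·0.9976^3·0.0699^1 = -0.170069
  k=1: (−1)^2·4.8990/(2)·0.9976^1·0.0699^3 = +0.000836
d^2_{0,-1}(0.14) = -0.170069 +0.000836 = -0.169233

d=-0.1692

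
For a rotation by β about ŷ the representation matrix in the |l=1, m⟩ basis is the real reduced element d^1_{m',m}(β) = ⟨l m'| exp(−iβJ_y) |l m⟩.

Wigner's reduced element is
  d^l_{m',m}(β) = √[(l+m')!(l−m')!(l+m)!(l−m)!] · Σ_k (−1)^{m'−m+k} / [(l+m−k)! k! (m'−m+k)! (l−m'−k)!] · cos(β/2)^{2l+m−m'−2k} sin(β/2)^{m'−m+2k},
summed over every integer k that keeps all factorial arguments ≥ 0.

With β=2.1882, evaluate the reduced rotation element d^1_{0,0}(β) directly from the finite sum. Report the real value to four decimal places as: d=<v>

d^1_{0,0}(β=2.1882) via Wigner's sum:
c=cos(2.1882/2)=0.458846, s=sin(2.1882/2)=0.888516; N=√[1·1·1·1]=1.000000
The bounds max(0,m−m')=0 and min(l+m,l−m')=1 give 2 terms
  k=0: (−1)^0·1.0000/(1)·0.4588^2·0.8885^0 = +0.210540
  k=1: (−1)^1·1.0000/(1)·0.4588^0·0.8885^2 = -0.789460
d^1_{0,0}(2.1882) = +0.210540 -0.789460 = -0.578920

d=-0.5789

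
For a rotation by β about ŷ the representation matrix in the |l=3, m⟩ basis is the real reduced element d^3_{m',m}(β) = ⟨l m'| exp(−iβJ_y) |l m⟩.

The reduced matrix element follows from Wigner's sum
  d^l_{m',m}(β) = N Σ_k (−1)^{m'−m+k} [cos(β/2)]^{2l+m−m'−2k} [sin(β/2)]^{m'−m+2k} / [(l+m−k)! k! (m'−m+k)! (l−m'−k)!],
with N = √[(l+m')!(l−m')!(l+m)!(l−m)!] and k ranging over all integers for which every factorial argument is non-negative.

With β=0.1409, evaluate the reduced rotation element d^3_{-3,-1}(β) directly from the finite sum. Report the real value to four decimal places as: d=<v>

d=0.0190

d^3_{-3,-1}(β=0.1409) via Wigner's sum:
With c≡cos(β/2)=0.997519 and s≡sin(β/2)=0.070392, N=[1·720·2·24]^{1/2}=185.903201
The bounds max(0,m−m')=2 and min(l+m,l−m')=2 give 1 term
  k=2: (−1)^0·185.9032/(48)·0.9975^4·0.0704^2 = +0.019001
d^3_{-3,-1}(0.1409) = +0.019001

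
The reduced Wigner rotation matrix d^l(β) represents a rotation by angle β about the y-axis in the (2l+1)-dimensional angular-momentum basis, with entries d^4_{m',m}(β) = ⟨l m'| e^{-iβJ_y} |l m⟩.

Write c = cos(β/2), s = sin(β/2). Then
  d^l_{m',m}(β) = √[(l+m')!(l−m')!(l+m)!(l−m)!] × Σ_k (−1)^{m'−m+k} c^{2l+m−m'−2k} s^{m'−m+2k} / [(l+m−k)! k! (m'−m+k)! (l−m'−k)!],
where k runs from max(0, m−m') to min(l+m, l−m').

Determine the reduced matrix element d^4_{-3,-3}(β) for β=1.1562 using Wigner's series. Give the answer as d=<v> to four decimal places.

d^4_{-3,-3}(β=1.1562) via Wigner's sum:
Half-angle: c=0.837502, s=0.546434. N=√(1·5040·1·5040)=5040.000000
Admissible k: 0..1 (factorial args all ≥0)
  k=0: (−1)^0·5040.0000/(5040)·0.8375^8·0.5464^0 = +0.242041
  k=1: (−1)^1·5040.0000/(720)·0.8375^6·0.5464^2 = -0.721256
d^4_{-3,-3}(1.1562) = +0.242041 -0.721256 = -0.479215

d=-0.4792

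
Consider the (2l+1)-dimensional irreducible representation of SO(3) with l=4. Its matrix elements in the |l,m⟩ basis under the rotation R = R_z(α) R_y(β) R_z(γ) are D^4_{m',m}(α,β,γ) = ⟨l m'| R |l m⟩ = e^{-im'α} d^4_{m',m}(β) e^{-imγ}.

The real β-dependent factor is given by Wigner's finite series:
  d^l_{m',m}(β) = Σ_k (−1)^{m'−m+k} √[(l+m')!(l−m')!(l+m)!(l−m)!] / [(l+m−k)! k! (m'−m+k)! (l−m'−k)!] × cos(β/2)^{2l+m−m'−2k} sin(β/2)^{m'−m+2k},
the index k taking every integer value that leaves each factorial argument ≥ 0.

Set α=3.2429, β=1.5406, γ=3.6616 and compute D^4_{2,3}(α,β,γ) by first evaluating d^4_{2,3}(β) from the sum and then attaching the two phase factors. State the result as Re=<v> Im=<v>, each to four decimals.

Re=-0.0889 Im=-0.4576

D^4_{2,3}(3.2429,1.5406,3.6616) = e^{-i·2·3.2429}·d^4_{2,3}(1.5406)·e^{-i·3·3.6616}. Compute d first:
With c≡cos(β/2)=0.717702 and s≡sin(β/2)=0.696351, N=[720·2·5040·1]^{1/2}=2693.993318
k∈{1,2} keeps every argument non-negative
  k=1: (−1)^0·2693.9933/(720)·0.7177^7·0.6964^1 = +0.255564
  k=2: (−1)^1·2693.9933/(240)·0.7177^5·0.6964^3 = -0.721754
d^4_{2,3}(1.5406) = +0.255564 -0.721754 = -0.466190
D = (+0.979544-0.201231i)·(-0.466190)·(-0.010774+0.999942i) = -0.088886-0.457638i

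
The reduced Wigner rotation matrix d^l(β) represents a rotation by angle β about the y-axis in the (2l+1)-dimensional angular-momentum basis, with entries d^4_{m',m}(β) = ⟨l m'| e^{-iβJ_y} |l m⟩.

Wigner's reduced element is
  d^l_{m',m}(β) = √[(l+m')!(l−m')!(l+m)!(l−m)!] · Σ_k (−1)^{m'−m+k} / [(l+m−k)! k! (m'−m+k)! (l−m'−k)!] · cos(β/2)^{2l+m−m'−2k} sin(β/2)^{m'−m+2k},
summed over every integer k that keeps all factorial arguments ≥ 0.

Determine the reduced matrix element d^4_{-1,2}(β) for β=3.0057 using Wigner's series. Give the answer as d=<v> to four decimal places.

d=0.2769

d^4_{-1,2}(β=3.0057) via Wigner's sum:
c=cos(3.0057/2)=0.067894, s=sin(3.0057/2)=0.997693; N=√[6·120·720·2]=1018.233765
Admissible k: 3..5 (factorial args all ≥0)
  k=3: (−1)^0·1018.2338/(72)·0.0679^5·0.9977^3 = +0.000020
  k=4: (−1)^1·1018.2338/(48)·0.0679^3·0.9977^5 = -0.006563
  k=5: (−1)^2·1018.2338/(240)·0.0679^1·0.9977^7 = +0.283430
d^4_{-1,2}(3.0057) = +0.000020 -0.006563 +0.283430 = +0.276887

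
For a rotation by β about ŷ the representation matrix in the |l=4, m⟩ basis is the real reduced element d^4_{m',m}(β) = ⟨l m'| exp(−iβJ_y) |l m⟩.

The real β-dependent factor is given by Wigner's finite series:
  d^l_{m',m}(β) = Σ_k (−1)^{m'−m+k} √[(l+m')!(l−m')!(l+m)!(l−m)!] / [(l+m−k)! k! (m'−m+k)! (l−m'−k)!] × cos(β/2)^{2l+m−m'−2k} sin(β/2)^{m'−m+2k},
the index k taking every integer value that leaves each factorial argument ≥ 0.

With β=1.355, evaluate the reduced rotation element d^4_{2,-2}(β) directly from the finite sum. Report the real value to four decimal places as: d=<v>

d^4_{2,-2}(β=1.355) via Wigner's sum:
Half-angle: c=0.779142, s=0.626847. N=√(720·2·2·720)=1440.000000
k∈{0,1,2} keeps every argument non-negative
  k=0: (−1)^4·1440.0000/(96)·0.7791^4·0.6268^4 = +0.853503
  k=1: (−1)^5·1440.0000/(120)·0.7791^2·0.6268^6 = -0.441962
  k=2: (−1)^6·1440.0000/(1440)·0.7791^0·0.6268^8 = +0.023839
d^4_{2,-2}(1.355) = +0.853503 -0.441962 +0.023839 = +0.435380

d=0.4354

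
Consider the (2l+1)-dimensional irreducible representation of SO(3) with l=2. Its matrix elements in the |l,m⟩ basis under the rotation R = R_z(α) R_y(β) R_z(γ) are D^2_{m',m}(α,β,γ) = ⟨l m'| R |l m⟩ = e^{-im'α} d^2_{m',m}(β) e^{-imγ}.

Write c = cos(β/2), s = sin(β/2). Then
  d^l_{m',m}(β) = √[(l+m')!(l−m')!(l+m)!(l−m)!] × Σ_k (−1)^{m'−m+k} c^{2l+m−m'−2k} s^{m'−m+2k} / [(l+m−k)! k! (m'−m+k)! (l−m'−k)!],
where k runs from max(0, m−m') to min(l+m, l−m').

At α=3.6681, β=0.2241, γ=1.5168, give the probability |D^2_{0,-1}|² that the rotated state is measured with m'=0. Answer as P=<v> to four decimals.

P=0.0704

First d^2_{0,-1}(β=0.2241), then the phase factors e^{-i(0)α} and e^{-i(-1)γ}:
c=cos(0.2241/2)=0.993729, s=sin(0.2241/2)=0.111816; N=√[2·2·1·6]=4.898979
The bounds max(0,m−m')=0 and min(l+m,l−m')=1 give 2 terms
  k=0: (−1)^1·4.8990/(2)·0.9937^3·0.1118^1 = -0.268771
  k=1: (−1)^2·4.8990/(2)·0.9937^1·0.1118^3 = +0.003403
d^2_{0,-1}(0.2241) = -0.268771 +0.003403 = -0.265368
|D^2_{0,-1}|² = |d^2_{0,-1}(β)|² = (-0.265368)² = 0.070420 (the z-rotation phases have unit modulus)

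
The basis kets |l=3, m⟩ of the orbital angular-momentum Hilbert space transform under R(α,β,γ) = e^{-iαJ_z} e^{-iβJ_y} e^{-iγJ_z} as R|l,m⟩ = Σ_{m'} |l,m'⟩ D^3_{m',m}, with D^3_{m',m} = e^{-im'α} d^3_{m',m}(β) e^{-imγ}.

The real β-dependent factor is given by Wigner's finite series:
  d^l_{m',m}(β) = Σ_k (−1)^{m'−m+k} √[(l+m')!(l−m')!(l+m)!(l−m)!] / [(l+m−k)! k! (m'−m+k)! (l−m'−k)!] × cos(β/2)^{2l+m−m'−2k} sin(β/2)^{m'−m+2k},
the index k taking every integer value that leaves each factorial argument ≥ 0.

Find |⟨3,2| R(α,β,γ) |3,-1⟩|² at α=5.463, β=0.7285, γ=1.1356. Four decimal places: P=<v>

P=0.0468

D^3_{2,-1}(5.463,0.7285,1.1356) = e^{-i·2·5.463}·d^3_{2,-1}(0.7285)·e^{-i·-1·1.1356}. Compute d first:
With c≡cos(β/2)=0.934391 and s≡sin(β/2)=0.356249, N=[120·1·2·24]^{1/2}=75.894664
k: max(0,(-1)−(2))=0 … min(3+(-1),3−(2))=1
  k=0: (−1)^3·75.8947/(12)·0.9344^3·0.3562^3 = -0.233279
  k=1: (−1)^4·75.8947/(24)·0.9344^1·0.3562^5 = +0.016955
d^3_{2,-1}(0.7285) = -0.233279 +0.016955 = -0.216324
|D^3_{2,-1}|² = |d^3_{2,-1}(β)|² = (-0.216324)² = 0.046796 (the z-rotation phases have unit modulus)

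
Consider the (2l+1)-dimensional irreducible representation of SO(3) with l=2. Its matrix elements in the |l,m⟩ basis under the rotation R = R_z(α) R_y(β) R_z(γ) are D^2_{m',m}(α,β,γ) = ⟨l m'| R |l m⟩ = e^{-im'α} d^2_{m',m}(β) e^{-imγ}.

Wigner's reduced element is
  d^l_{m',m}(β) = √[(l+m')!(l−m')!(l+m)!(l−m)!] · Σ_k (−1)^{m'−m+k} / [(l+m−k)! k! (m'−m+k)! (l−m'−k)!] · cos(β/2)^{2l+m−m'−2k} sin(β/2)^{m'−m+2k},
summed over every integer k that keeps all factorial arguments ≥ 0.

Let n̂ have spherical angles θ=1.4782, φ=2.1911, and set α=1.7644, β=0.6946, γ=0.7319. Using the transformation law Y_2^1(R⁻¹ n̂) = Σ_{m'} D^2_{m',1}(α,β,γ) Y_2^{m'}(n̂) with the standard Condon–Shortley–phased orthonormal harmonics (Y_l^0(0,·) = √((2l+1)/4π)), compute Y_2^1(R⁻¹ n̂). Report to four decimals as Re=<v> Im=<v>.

Re=-0.3771 Im=0.0600

Need the full column D^2_{m',1} for m'=−2..2 at α=1.7644, β=0.6946, γ=0.7319.
cos(β/2)=0.940295, sin(β/2)=0.340360
d^2_{-2,1}: single k=3 term ⇒ +0.074150;  D = -0.069788+0.025056i
d^2_{-1,1}: k∈[2..3] ⇒ +0.307275 -0.013420 = +0.293855;  D = +0.150652+0.252299i
d^2_{0,1}: k∈[1..2] ⇒ +0.693118 -0.090815 = +0.602303;  D = +0.448057-0.402510i
d^2_{1,1}: k∈[0..1] ⇒ +0.781730 -0.307275 = +0.474455;  D = -0.379053-0.285352i
d^2_{2,1}: single k=0 term ⇒ -0.565928;  D = +0.247020-0.509172i
Y_2^{m'}(θ=1.4782,φ=2.1911) and Σ D·Y over m':
  (-0.0698+0.0251i)·(-0.1242+0.3623i)  (+0.1507+0.2523i)·(-0.0413-0.0579i)  (+0.4481-0.4025i)·(-0.3073+0.0000i)  (-0.3791-0.2854i)·(+0.0413-0.0579i)  (+0.2470-0.5092i)·(-0.1242-0.3623i)
Y_2^1(R⁻¹ n̂) = -0.377051+0.060019i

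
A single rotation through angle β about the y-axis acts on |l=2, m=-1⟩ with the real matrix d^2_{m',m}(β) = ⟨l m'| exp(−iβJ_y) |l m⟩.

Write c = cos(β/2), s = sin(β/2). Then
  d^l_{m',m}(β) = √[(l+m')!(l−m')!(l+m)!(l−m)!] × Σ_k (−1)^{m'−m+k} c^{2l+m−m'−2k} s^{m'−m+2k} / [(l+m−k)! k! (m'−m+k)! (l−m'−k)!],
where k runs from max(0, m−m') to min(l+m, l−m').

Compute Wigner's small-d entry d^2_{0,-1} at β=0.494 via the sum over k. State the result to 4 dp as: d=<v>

d^2_{0,-1}(β=0.494) via Wigner's sum:
Half-angle: c=0.969650, s=0.244496. N=√(2·2·1·6)=4.898979
k: max(0,(-1)−(0))=0 … min(2+(-1),2−(0))=1
  k=0: (−1)^1·4.8990/(2)·0.9697^3·0.2445^1 = -0.546000
  k=1: (−1)^2·4.8990/(2)·0.9697^1·0.2445^3 = +0.034714
d^2_{0,-1}(0.494) = -0.546000 +0.034714 = -0.511286

d=-0.5113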